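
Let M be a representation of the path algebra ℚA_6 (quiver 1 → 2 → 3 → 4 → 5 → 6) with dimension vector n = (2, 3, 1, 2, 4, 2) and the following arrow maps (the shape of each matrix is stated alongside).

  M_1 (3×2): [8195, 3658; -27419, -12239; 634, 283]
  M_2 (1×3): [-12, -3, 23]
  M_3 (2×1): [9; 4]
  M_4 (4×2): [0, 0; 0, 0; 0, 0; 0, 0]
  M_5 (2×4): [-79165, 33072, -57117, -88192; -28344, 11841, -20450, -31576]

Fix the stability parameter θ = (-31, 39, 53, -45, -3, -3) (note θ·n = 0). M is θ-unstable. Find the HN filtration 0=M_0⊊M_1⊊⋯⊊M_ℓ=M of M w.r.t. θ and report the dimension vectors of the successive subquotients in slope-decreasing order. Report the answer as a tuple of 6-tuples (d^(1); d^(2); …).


Interval decomposition of M: I[1,2], I[1,4], I[2,2], I[4,4], I[5,5]^2, I[5,6]^2.
HN type (ℓ=5): μ^(1)=39; μ^(2)=47/3; μ^(3)=-3; μ^(4)=-31; μ^(5)=-45

((0, 2, 0, 0, 0, 0); (0, 1, 1, 1, 0, 0); (0, 0, 0, 0, 4, 2); (2, 0, 0, 0, 0, 0); (0, 0, 0, 1, 0, 0))


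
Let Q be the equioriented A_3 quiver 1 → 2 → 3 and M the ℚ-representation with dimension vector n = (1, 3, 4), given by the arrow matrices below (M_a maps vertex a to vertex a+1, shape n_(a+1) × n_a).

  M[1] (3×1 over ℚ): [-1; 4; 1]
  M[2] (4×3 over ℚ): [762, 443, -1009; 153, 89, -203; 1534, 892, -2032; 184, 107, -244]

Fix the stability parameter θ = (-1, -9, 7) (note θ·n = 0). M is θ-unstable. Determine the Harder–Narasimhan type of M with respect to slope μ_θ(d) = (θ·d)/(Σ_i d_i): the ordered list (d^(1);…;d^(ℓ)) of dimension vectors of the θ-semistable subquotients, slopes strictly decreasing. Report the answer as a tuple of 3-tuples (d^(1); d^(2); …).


Interval decomposition of M: I[1,3], I[2,3]^2, I[3,3].
HN type (ℓ=3): μ^(1)=7; μ^(2)=-5; μ^(3)=-9

((0, 0, 4); (1, 1, 0); (0, 2, 0))


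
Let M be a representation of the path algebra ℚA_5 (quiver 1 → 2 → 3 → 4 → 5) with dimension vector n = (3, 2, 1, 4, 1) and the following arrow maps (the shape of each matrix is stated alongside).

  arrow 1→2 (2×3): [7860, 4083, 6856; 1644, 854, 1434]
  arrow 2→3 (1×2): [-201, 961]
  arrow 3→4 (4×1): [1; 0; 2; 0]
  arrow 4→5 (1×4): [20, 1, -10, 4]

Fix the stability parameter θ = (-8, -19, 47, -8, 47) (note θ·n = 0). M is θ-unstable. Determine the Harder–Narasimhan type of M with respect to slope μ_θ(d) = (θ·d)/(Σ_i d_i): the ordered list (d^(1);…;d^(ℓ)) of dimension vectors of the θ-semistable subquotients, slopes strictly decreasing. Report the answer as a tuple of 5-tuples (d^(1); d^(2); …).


Via rank(M_{q-1}∘⋯∘M_p): M ≅ I[1,1], I[1,2], I[1,4], I[4,4]^2, I[4,5].
μ_θ-semistable layers: μ^(1)=47; μ^(2)=39/2; μ^(3)=-8; μ^(4)=-27/2

((0, 0, 0, 0, 1); (0, 0, 1, 1, 0); (1, 0, 0, 3, 0); (2, 2, 0, 0, 0))


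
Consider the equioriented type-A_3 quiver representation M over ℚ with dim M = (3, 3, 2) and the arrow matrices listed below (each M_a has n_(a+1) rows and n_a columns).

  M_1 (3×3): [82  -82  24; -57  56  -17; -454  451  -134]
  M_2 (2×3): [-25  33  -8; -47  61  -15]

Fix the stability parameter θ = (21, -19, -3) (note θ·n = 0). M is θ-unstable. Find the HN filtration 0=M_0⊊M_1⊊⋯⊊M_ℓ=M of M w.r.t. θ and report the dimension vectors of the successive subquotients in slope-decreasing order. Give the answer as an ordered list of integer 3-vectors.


Via rank(M_{q-1}∘⋯∘M_p): M ≅ I[1,2], I[1,3]^2.
μ_θ-semistable layers: μ^(1)=1; μ^(2)=-1/3

((1, 1, 0); (2, 2, 2))


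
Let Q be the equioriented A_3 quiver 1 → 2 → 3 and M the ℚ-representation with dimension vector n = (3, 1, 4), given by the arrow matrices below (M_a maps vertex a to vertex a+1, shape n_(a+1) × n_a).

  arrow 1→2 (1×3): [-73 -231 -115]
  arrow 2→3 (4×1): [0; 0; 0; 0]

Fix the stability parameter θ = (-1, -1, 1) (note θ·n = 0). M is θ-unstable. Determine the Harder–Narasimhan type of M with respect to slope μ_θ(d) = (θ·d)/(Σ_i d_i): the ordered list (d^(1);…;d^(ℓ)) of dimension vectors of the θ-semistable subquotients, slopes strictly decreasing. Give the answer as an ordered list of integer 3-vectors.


Via rank(M_{q-1}∘⋯∘M_p): M ≅ I[1,1]^2, I[1,2], I[3,3]^4.
μ_θ-semistable layers: μ^(1)=1; μ^(2)=-1

((0, 0, 4); (3, 1, 0))


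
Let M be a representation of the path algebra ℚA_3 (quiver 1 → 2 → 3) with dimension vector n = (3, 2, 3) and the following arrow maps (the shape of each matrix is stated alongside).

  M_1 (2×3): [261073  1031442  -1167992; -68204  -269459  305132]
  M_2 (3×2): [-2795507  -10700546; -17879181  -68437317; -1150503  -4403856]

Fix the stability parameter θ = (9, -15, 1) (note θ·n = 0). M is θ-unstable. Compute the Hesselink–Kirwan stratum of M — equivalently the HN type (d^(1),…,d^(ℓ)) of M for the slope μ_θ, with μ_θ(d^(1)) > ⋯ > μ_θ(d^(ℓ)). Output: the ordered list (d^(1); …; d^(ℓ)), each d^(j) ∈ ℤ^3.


Interval decomposition of M: I[1,1], I[1,3]^2, I[3,3].
HN type (ℓ=3): μ^(1)=9; μ^(2)=1; μ^(3)=-3

((1, 0, 0); (0, 0, 3); (2, 2, 0))


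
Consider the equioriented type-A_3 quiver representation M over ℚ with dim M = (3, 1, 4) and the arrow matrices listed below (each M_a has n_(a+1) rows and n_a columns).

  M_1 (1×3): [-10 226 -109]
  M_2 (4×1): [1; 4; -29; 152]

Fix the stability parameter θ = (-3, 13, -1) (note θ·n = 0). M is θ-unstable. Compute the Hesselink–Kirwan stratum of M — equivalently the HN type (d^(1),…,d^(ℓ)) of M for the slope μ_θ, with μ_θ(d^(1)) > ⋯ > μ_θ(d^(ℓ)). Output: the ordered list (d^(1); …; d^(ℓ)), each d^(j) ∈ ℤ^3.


Interval decomposition of M: I[1,1]^2, I[1,3], I[3,3]^3.
HN type (ℓ=3): μ^(1)=6; μ^(2)=-1; μ^(3)=-3

((0, 1, 1); (0, 0, 3); (3, 0, 0))


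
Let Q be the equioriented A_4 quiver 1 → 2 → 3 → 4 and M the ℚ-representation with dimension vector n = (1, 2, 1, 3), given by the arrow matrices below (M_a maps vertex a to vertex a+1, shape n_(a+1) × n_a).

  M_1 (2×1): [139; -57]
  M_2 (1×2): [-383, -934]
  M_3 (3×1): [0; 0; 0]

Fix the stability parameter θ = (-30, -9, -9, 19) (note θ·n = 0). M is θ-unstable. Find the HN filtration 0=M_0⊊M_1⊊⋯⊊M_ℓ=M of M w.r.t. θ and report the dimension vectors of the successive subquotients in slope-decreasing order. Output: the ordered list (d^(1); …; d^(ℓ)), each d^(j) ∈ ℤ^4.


Via rank(M_{q-1}∘⋯∘M_p): M ≅ I[1,3], I[2,2], I[4,4]^3.
μ_θ-semistable layers: μ^(1)=19; μ^(2)=-9; μ^(3)=-30

((0, 0, 0, 3); (0, 2, 1, 0); (1, 0, 0, 0))


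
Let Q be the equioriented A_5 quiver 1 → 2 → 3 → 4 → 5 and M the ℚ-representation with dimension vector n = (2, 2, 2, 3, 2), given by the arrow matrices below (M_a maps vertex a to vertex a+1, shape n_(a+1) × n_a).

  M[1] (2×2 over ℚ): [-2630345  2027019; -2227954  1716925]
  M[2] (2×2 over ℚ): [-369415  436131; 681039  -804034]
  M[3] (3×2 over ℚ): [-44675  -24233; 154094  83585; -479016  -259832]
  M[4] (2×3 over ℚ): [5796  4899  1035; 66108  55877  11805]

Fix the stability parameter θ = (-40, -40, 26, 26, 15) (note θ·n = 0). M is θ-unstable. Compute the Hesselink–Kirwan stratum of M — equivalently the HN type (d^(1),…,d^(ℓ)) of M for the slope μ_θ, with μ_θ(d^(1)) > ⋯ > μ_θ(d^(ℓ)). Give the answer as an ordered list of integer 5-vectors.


Interval decomposition of M: I[1,4], I[1,5], I[4,4], I[5,5].
HN type (ℓ=4): μ^(1)=26; μ^(2)=67/3; μ^(3)=15; μ^(4)=-40

((0, 0, 1, 2, 0); (0, 0, 1, 1, 1); (0, 0, 0, 0, 1); (2, 2, 0, 0, 0))


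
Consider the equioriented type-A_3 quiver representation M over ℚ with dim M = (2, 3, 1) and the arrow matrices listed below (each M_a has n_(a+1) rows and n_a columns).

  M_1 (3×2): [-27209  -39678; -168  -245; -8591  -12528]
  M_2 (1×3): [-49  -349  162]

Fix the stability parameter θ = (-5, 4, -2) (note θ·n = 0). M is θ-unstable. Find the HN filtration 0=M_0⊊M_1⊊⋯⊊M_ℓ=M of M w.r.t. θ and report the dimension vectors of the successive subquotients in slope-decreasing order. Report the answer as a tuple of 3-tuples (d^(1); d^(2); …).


Barcode: M ≅ I[1,2], I[1,3], I[2,2]. HN layers by μ_θ (3 steps, strictly decreasing):
  μ^(1)=4; μ^(2)=1; μ^(3)=-5

((0, 2, 0); (0, 1, 1); (2, 0, 0))


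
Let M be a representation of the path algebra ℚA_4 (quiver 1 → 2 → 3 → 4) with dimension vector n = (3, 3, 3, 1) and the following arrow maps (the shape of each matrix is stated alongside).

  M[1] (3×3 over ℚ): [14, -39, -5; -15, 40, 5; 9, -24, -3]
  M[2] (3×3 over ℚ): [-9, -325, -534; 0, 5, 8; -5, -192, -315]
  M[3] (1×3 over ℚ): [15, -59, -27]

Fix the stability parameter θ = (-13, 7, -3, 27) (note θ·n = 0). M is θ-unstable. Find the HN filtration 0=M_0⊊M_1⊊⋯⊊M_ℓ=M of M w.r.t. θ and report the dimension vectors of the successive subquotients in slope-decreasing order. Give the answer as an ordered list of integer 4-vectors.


Via rank(M_{q-1}∘⋯∘M_p): M ≅ I[1,1], I[1,3], I[1,4], I[2,3].
μ_θ-semistable layers: μ^(1)=27; μ^(2)=2; μ^(3)=-13

((0, 0, 0, 1); (0, 3, 3, 0); (3, 0, 0, 0))


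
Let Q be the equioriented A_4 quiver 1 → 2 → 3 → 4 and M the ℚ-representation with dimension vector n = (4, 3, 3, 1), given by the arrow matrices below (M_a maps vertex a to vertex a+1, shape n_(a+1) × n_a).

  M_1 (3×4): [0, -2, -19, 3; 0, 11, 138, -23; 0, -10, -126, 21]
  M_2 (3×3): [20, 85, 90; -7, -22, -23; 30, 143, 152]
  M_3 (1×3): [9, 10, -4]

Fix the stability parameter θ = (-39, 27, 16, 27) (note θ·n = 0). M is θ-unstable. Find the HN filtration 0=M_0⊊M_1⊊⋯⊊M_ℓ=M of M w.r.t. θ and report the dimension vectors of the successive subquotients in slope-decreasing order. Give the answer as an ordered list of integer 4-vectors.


Via rank(M_{q-1}∘⋯∘M_p): M ≅ I[1,1], I[1,2], I[1,3], I[1,4], I[3,3].
μ_θ-semistable layers: μ^(1)=27; μ^(2)=43/2; μ^(3)=16; μ^(4)=-39

((0, 1, 0, 1); (0, 2, 2, 0); (0, 0, 1, 0); (4, 0, 0, 0))


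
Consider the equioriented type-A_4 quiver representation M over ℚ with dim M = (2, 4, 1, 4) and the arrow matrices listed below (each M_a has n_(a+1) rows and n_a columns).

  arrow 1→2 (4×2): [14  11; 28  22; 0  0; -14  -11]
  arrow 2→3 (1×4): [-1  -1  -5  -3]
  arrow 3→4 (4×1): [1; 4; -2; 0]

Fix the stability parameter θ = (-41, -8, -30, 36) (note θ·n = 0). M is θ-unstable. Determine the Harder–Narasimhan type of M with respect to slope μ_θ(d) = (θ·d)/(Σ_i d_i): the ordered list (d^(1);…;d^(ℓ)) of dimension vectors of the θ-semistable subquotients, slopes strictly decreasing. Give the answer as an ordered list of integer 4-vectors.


Barcode: M ≅ I[1,1], I[1,2], I[2,2]^2, I[2,4], I[4,4]^3. HN layers by μ_θ (4 steps, strictly decreasing):
  μ^(1)=36; μ^(2)=-8; μ^(3)=-19; μ^(4)=-41

((0, 0, 0, 4); (0, 3, 0, 0); (0, 1, 1, 0); (2, 0, 0, 0))


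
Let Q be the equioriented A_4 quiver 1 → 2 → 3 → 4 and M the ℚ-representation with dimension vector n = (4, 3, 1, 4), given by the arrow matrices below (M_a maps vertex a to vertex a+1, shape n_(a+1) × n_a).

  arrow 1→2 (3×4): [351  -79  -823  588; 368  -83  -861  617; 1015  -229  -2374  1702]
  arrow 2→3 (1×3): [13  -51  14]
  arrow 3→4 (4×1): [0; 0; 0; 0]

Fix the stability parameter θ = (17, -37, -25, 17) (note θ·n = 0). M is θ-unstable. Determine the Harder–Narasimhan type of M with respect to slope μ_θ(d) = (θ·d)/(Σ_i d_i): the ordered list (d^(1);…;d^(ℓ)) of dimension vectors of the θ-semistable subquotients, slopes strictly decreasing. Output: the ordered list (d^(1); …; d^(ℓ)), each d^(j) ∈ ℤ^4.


Barcode: M ≅ I[1,1], I[1,2]^2, I[1,3], I[4,4]^4. HN layers by μ_θ (3 steps, strictly decreasing):
  μ^(1)=17; μ^(2)=-10; μ^(3)=-15

((1, 0, 0, 4); (2, 2, 0, 0); (1, 1, 1, 0))


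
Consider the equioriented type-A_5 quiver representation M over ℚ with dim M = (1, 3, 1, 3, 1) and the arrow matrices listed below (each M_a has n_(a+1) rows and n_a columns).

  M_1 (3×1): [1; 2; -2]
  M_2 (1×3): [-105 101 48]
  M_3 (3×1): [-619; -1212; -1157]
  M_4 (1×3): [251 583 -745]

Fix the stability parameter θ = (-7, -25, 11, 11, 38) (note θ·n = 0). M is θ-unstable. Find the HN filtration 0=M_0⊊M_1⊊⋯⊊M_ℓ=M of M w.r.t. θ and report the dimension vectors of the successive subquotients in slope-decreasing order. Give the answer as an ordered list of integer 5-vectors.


Via rank(M_{q-1}∘⋯∘M_p): M ≅ I[1,4], I[2,2]^2, I[4,4], I[4,5].
μ_θ-semistable layers: μ^(1)=38; μ^(2)=11; μ^(3)=-16; μ^(4)=-25

((0, 0, 0, 0, 1); (0, 0, 1, 3, 0); (1, 1, 0, 0, 0); (0, 2, 0, 0, 0))


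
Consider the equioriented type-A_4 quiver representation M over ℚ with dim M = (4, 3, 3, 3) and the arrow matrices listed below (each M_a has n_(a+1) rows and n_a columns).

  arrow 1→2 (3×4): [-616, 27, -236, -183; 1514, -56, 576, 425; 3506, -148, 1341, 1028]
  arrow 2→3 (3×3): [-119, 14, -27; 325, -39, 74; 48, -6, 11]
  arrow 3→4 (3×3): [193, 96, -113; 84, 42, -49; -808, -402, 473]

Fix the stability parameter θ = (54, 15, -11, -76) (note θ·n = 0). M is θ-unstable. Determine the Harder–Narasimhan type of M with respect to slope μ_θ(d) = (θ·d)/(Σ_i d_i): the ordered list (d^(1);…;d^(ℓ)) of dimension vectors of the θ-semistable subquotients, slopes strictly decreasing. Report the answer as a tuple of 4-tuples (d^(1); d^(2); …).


Interval decomposition of M: I[1,1], I[1,3], I[1,4]^2, I[4,4].
HN type (ℓ=4): μ^(1)=54; μ^(2)=58/3; μ^(3)=-9/2; μ^(4)=-76

((1, 0, 0, 0); (1, 1, 1, 0); (2, 2, 2, 2); (0, 0, 0, 1))


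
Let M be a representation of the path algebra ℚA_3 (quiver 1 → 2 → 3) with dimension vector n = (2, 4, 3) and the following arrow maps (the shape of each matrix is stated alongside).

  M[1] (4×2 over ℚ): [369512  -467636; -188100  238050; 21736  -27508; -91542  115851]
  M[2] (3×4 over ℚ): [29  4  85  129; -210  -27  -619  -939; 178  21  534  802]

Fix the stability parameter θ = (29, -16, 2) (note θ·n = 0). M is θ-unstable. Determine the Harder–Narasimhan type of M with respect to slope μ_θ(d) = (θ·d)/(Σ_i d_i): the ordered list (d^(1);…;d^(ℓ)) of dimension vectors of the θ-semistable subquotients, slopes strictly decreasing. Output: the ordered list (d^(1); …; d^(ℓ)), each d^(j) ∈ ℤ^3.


Barcode: M ≅ I[1,1], I[1,3], I[2,2], I[2,3]^2. HN layers by μ_θ (4 steps, strictly decreasing):
  μ^(1)=29; μ^(2)=5; μ^(3)=2; μ^(4)=-16

((1, 0, 0); (1, 1, 1); (0, 0, 2); (0, 3, 0))


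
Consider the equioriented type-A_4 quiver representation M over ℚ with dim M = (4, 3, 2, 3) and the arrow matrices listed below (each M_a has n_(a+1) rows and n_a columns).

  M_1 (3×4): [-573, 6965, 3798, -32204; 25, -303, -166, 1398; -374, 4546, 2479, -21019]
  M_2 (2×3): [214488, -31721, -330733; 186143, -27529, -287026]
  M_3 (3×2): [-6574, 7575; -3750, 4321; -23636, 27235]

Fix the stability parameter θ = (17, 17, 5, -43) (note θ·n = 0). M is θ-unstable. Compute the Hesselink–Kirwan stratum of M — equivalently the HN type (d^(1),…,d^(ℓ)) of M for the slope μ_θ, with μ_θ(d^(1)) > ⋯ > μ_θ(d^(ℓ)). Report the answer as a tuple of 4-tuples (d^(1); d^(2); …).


Barcode: M ≅ I[1,1], I[1,2], I[1,4]^2, I[4,4]. HN layers by μ_θ (3 steps, strictly decreasing):
  μ^(1)=17; μ^(2)=-1; μ^(3)=-43

((2, 1, 0, 0); (2, 2, 2, 2); (0, 0, 0, 1))


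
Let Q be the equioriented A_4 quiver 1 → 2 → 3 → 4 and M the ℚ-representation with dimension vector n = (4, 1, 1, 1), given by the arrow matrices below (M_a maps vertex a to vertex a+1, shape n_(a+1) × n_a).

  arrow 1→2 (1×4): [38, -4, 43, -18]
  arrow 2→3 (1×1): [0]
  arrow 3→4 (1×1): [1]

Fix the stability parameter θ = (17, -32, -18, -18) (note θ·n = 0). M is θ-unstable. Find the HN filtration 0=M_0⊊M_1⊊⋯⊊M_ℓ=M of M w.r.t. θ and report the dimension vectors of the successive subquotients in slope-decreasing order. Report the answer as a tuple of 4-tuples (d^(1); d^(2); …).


Interval decomposition of M: I[1,1]^3, I[1,2], I[3,4].
HN type (ℓ=3): μ^(1)=17; μ^(2)=-15/2; μ^(3)=-18

((3, 0, 0, 0); (1, 1, 0, 0); (0, 0, 1, 1))


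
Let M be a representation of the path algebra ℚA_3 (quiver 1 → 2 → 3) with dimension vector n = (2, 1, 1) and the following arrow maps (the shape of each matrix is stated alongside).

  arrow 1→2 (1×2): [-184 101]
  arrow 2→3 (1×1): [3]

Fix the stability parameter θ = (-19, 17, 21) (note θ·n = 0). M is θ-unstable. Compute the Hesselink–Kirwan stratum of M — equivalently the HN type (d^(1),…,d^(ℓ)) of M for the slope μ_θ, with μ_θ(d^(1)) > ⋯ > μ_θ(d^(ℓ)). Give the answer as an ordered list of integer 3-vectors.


Interval decomposition of M: I[1,1], I[1,3].
HN type (ℓ=3): μ^(1)=21; μ^(2)=17; μ^(3)=-19

((0, 0, 1); (0, 1, 0); (2, 0, 0))


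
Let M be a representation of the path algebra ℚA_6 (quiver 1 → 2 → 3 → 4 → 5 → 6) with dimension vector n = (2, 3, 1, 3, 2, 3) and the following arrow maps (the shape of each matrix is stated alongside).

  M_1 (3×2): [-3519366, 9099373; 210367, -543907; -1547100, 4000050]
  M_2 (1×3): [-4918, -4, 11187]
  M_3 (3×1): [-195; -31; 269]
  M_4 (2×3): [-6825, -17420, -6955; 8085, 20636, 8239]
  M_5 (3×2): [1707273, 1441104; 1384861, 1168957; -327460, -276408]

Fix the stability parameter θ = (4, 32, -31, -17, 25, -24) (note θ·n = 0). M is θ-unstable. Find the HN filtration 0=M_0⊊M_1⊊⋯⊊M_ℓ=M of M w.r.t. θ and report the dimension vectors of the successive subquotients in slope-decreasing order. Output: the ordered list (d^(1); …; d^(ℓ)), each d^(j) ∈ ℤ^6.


Interval decomposition of M: I[1,2], I[1,4], I[2,2], I[4,4], I[4,6], I[5,6], I[6,6].
HN type (ℓ=6): μ^(1)=32; μ^(2)=4; μ^(3)=1/2; μ^(4)=-3; μ^(5)=-17; μ^(6)=-24

((0, 2, 0, 0, 0, 0); (1, 0, 0, 0, 0, 0); (0, 0, 0, 0, 2, 2); (1, 1, 1, 1, 0, 0); (0, 0, 0, 2, 0, 0); (0, 0, 0, 0, 0, 1))


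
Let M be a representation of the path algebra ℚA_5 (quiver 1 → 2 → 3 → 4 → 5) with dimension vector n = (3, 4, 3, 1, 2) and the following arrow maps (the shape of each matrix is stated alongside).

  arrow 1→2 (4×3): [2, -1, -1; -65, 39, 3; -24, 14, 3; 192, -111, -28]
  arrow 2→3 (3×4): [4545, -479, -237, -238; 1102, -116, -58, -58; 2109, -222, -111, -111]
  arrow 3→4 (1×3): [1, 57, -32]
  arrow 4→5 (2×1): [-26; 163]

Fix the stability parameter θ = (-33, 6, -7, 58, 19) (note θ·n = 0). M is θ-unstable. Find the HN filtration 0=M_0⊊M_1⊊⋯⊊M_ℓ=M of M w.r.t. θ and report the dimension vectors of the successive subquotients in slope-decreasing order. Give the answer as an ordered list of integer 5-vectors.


Barcode: M ≅ I[1,2]^2, I[1,5], I[2,3], I[3,3], I[5,5]. HN layers by μ_θ (6 steps, strictly decreasing):
  μ^(1)=77/2; μ^(2)=19; μ^(3)=6; μ^(4)=-1/2; μ^(5)=-7; μ^(6)=-33

((0, 0, 0, 1, 1); (0, 0, 0, 0, 1); (0, 2, 0, 0, 0); (0, 2, 2, 0, 0); (0, 0, 1, 0, 0); (3, 0, 0, 0, 0))


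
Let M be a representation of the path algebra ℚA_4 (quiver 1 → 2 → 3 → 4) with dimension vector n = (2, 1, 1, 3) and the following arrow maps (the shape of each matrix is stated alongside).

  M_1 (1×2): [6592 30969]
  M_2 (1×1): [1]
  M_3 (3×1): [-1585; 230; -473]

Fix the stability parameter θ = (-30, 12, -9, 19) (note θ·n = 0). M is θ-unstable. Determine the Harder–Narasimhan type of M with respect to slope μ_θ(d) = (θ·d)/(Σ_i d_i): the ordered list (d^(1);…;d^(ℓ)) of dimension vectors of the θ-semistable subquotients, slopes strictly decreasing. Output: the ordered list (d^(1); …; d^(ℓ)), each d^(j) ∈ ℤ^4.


Via rank(M_{q-1}∘⋯∘M_p): M ≅ I[1,1], I[1,4], I[4,4]^2.
μ_θ-semistable layers: μ^(1)=19; μ^(2)=3/2; μ^(3)=-30

((0, 0, 0, 3); (0, 1, 1, 0); (2, 0, 0, 0))


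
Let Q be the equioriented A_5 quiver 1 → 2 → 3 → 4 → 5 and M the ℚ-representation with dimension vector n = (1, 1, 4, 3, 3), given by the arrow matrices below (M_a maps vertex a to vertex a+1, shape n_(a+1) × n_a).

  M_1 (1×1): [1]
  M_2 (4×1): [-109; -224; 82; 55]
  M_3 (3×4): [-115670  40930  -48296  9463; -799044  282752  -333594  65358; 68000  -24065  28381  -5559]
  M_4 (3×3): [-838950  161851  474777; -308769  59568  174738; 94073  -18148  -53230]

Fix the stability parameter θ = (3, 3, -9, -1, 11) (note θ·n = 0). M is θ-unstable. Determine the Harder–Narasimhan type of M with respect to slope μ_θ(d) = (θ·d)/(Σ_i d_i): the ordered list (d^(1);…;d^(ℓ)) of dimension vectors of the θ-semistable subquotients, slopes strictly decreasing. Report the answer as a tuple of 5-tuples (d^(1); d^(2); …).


Via rank(M_{q-1}∘⋯∘M_p): M ≅ I[1,5], I[3,3], I[3,4], I[3,5], I[5,5].
μ_θ-semistable layers: μ^(1)=11; μ^(2)=-1; μ^(3)=-9

((0, 0, 0, 0, 3); (1, 1, 1, 3, 0); (0, 0, 3, 0, 0))


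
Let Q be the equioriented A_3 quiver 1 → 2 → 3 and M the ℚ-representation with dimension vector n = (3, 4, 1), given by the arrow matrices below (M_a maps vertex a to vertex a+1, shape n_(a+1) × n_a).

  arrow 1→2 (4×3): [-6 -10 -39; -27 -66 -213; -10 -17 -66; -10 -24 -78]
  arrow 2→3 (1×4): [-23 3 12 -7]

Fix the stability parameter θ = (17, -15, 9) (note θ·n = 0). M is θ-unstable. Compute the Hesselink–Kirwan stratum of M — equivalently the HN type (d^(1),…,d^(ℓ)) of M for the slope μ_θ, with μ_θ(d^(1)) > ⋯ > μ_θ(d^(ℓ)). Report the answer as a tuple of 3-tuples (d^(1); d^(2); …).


Barcode: M ≅ I[1,2]^2, I[1,3], I[2,2]. HN layers by μ_θ (3 steps, strictly decreasing):
  μ^(1)=9; μ^(2)=1; μ^(3)=-15

((0, 0, 1); (3, 3, 0); (0, 1, 0))


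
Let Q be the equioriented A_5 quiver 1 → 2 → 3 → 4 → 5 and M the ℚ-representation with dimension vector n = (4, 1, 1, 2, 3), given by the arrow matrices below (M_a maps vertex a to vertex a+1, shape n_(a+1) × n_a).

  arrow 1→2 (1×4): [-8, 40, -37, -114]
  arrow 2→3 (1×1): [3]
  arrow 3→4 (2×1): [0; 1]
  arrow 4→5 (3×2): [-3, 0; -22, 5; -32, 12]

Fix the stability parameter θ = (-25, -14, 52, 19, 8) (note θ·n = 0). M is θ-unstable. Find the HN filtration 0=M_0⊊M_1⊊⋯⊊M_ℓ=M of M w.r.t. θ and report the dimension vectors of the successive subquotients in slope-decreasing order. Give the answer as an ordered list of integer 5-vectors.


Barcode: M ≅ I[1,1]^3, I[1,5], I[4,5], I[5,5]. HN layers by μ_θ (5 steps, strictly decreasing):
  μ^(1)=79/3; μ^(2)=27/2; μ^(3)=8; μ^(4)=-14; μ^(5)=-25

((0, 0, 1, 1, 1); (0, 0, 0, 1, 1); (0, 0, 0, 0, 1); (0, 1, 0, 0, 0); (4, 0, 0, 0, 0))


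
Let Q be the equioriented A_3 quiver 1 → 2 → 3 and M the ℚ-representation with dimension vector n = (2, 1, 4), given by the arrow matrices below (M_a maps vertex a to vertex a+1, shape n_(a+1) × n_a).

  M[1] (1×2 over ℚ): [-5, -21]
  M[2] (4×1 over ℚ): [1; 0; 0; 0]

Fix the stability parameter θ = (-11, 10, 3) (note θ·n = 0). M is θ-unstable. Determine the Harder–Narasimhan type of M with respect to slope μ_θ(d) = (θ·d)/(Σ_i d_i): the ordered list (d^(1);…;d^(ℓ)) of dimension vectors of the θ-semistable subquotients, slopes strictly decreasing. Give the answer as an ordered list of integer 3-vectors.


Via rank(M_{q-1}∘⋯∘M_p): M ≅ I[1,1], I[1,3], I[3,3]^3.
μ_θ-semistable layers: μ^(1)=13/2; μ^(2)=3; μ^(3)=-11

((0, 1, 1); (0, 0, 3); (2, 0, 0))


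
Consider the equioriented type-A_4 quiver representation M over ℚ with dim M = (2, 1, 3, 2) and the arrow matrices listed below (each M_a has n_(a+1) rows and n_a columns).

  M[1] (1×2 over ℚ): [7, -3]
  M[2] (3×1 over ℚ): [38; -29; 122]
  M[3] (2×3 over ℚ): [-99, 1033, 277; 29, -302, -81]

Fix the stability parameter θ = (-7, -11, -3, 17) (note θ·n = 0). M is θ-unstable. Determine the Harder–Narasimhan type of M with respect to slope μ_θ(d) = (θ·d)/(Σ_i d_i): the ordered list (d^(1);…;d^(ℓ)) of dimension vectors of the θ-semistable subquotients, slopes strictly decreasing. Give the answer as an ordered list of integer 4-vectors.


Barcode: M ≅ I[1,1], I[1,4], I[3,3], I[3,4]. HN layers by μ_θ (4 steps, strictly decreasing):
  μ^(1)=17; μ^(2)=-3; μ^(3)=-7; μ^(4)=-9

((0, 0, 0, 2); (0, 0, 3, 0); (1, 0, 0, 0); (1, 1, 0, 0))


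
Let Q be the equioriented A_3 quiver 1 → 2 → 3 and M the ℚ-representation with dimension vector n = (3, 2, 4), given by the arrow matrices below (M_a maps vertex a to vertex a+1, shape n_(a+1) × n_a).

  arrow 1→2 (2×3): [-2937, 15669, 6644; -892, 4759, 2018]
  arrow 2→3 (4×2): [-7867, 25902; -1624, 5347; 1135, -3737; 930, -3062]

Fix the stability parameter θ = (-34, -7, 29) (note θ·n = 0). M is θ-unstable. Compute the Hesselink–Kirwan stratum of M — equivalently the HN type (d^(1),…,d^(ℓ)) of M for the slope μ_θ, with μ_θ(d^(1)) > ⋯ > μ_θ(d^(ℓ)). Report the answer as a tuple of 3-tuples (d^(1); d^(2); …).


Interval decomposition of M: I[1,1], I[1,3]^2, I[3,3]^2.
HN type (ℓ=3): μ^(1)=29; μ^(2)=-7; μ^(3)=-34

((0, 0, 4); (0, 2, 0); (3, 0, 0))


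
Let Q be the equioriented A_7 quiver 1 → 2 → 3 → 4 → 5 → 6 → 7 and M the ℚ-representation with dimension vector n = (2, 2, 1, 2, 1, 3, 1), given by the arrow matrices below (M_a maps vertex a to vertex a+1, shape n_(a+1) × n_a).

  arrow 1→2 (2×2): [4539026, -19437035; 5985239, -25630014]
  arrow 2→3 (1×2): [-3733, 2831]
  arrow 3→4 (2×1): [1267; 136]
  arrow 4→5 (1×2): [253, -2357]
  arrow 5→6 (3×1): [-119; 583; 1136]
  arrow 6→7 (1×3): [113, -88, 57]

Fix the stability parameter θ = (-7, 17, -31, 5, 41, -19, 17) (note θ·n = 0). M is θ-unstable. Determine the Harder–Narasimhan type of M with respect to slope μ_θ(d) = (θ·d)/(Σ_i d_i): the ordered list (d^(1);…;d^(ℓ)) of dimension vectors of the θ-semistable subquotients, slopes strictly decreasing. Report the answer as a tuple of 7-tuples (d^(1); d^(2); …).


Interval decomposition of M: I[1,2], I[1,7], I[4,4], I[6,6]^2.
HN type (ℓ=5): μ^(1)=17; μ^(2)=11; μ^(3)=5; μ^(4)=-7; μ^(5)=-19

((0, 1, 0, 0, 0, 0, 1); (0, 0, 0, 0, 1, 1, 0); (0, 0, 0, 2, 0, 0, 0); (2, 1, 1, 0, 0, 0, 0); (0, 0, 0, 0, 0, 2, 0))


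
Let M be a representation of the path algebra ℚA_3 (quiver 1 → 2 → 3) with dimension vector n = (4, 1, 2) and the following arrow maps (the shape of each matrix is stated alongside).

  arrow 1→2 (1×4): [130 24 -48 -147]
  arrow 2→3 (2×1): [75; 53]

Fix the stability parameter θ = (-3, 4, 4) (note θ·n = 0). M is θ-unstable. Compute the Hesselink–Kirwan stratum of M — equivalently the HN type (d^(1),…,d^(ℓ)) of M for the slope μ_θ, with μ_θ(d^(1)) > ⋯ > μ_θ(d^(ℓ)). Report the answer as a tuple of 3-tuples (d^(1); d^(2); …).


Interval decomposition of M: I[1,1]^3, I[1,3], I[3,3].
HN type (ℓ=2): μ^(1)=4; μ^(2)=-3

((0, 1, 2); (4, 0, 0))


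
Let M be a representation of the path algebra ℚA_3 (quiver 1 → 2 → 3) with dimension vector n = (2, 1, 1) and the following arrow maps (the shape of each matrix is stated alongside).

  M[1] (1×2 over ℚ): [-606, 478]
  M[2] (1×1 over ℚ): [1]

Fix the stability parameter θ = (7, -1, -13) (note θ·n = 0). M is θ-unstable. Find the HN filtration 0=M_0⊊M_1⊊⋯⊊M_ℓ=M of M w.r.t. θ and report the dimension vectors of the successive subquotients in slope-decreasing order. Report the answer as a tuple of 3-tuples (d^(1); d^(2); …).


Via rank(M_{q-1}∘⋯∘M_p): M ≅ I[1,1], I[1,3].
μ_θ-semistable layers: μ^(1)=7; μ^(2)=-7/3

((1, 0, 0); (1, 1, 1))


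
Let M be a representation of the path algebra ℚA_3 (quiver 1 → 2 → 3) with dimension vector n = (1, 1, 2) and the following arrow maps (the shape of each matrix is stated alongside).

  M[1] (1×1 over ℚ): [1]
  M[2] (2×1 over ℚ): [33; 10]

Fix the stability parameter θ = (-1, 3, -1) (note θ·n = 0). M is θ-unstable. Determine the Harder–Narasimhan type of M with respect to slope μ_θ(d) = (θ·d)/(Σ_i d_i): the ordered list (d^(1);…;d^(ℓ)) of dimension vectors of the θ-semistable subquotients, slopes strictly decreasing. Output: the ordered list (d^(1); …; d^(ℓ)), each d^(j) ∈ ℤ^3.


Interval decomposition of M: I[1,3], I[3,3].
HN type (ℓ=2): μ^(1)=1; μ^(2)=-1

((0, 1, 1); (1, 0, 1))


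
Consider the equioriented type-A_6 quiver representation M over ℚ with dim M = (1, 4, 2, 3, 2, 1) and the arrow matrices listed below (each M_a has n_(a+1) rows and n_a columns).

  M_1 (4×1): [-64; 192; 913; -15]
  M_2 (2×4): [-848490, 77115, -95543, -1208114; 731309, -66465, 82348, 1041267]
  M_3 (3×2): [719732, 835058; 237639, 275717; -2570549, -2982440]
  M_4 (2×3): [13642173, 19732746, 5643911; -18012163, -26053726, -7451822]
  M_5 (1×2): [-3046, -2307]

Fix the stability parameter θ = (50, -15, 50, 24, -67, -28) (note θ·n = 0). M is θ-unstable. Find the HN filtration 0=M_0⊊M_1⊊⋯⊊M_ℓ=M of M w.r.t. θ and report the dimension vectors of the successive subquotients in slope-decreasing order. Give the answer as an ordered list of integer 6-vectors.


Barcode: M ≅ I[1,6], I[2,2]^2, I[2,5], I[4,4]. HN layers by μ_θ (3 steps, strictly decreasing):
  μ^(1)=24; μ^(2)=7/3; μ^(3)=-15

((0, 0, 0, 1, 0, 0); (1, 1, 2, 2, 2, 1); (0, 3, 0, 0, 0, 0))


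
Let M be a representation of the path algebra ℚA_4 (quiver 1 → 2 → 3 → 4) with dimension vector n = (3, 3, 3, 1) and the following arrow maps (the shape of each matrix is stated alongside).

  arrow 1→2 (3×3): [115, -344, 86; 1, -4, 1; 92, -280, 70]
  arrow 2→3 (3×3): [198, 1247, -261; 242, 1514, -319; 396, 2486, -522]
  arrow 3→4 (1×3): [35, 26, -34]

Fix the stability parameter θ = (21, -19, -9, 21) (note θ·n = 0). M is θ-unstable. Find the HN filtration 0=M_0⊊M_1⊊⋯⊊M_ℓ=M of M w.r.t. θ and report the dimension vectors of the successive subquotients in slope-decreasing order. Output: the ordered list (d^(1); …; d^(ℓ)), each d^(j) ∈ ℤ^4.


Barcode: M ≅ I[1,1], I[1,2], I[1,4], I[2,3], I[3,3]. HN layers by μ_θ (5 steps, strictly decreasing):
  μ^(1)=21; μ^(2)=1; μ^(3)=-7/3; μ^(4)=-9; μ^(5)=-19

((1, 0, 0, 1); (1, 1, 0, 0); (1, 1, 1, 0); (0, 0, 2, 0); (0, 1, 0, 0))


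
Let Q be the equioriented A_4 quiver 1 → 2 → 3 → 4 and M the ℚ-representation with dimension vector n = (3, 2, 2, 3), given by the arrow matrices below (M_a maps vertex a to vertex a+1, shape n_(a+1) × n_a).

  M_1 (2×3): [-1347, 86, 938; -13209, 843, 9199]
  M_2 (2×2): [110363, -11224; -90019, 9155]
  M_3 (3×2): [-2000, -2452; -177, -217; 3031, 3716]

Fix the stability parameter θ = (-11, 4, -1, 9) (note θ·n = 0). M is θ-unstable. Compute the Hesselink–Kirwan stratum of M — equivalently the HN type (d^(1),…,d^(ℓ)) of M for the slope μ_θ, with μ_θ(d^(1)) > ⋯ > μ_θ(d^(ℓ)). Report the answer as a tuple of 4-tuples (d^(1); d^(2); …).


Interval decomposition of M: I[1,1], I[1,4]^2, I[4,4].
HN type (ℓ=3): μ^(1)=9; μ^(2)=3/2; μ^(3)=-11

((0, 0, 0, 3); (0, 2, 2, 0); (3, 0, 0, 0))


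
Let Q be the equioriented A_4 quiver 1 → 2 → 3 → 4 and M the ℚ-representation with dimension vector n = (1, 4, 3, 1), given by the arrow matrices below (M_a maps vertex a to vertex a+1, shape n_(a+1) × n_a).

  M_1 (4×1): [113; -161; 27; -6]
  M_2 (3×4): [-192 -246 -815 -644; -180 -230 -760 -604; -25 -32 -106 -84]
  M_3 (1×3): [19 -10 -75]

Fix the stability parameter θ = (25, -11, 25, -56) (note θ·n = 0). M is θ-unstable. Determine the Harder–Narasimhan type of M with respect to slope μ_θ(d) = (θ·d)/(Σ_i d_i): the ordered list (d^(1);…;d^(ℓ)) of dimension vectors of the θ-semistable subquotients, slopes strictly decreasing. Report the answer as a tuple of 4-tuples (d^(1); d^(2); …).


Barcode: M ≅ I[1,4], I[2,2], I[2,3]^2. HN layers by μ_θ (3 steps, strictly decreasing):
  μ^(1)=25; μ^(2)=-17/4; μ^(3)=-11

((0, 0, 2, 0); (1, 1, 1, 1); (0, 3, 0, 0))


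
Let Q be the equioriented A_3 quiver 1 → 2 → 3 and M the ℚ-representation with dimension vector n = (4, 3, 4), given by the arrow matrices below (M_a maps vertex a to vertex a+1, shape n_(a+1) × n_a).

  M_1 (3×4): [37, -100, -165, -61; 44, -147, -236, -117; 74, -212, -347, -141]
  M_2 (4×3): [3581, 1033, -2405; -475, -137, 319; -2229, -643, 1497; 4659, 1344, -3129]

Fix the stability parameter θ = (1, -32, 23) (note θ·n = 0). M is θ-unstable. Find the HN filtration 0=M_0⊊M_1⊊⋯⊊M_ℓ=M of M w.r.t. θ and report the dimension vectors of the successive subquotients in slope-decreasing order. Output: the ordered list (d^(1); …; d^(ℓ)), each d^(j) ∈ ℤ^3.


Via rank(M_{q-1}∘⋯∘M_p): M ≅ I[1,1], I[1,2], I[1,3]^2, I[3,3]^2.
μ_θ-semistable layers: μ^(1)=23; μ^(2)=1; μ^(3)=-31/2

((0, 0, 4); (1, 0, 0); (3, 3, 0))


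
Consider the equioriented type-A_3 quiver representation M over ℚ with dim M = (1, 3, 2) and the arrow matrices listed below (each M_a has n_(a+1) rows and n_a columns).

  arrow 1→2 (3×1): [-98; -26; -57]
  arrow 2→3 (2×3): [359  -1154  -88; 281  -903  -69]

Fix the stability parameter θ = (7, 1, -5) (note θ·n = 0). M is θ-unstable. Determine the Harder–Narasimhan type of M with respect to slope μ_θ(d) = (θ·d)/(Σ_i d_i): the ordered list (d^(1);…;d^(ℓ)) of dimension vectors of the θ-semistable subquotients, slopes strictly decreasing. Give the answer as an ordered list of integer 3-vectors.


Via rank(M_{q-1}∘⋯∘M_p): M ≅ I[1,3], I[2,2], I[2,3].
μ_θ-semistable layers: μ^(1)=1; μ^(2)=-2

((1, 2, 1); (0, 1, 1))


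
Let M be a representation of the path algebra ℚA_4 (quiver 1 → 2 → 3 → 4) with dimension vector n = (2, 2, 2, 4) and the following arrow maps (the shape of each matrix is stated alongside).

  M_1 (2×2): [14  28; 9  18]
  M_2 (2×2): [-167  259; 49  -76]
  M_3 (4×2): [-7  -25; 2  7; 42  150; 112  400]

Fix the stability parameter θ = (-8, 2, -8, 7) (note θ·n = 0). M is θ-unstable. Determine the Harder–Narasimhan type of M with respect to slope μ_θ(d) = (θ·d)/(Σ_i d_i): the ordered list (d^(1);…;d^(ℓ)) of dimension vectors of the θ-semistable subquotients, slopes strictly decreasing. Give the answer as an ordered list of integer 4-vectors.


Interval decomposition of M: I[1,1], I[1,4], I[2,4], I[4,4]^2.
HN type (ℓ=3): μ^(1)=7; μ^(2)=-3; μ^(3)=-8

((0, 0, 0, 4); (0, 2, 2, 0); (2, 0, 0, 0))


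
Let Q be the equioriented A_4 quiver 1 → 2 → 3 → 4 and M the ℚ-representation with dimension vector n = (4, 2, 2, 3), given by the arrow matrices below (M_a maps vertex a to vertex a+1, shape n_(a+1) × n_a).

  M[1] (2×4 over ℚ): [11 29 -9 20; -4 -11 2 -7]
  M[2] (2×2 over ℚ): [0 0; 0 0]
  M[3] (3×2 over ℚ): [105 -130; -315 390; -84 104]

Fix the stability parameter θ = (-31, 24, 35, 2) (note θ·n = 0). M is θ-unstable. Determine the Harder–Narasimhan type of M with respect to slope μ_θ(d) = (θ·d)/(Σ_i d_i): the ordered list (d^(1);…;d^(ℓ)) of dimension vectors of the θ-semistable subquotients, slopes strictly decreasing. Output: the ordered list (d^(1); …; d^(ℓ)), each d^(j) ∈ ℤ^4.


Interval decomposition of M: I[1,1]^2, I[1,2]^2, I[3,3], I[3,4], I[4,4]^2.
HN type (ℓ=5): μ^(1)=35; μ^(2)=24; μ^(3)=37/2; μ^(4)=2; μ^(5)=-31

((0, 0, 1, 0); (0, 2, 0, 0); (0, 0, 1, 1); (0, 0, 0, 2); (4, 0, 0, 0))


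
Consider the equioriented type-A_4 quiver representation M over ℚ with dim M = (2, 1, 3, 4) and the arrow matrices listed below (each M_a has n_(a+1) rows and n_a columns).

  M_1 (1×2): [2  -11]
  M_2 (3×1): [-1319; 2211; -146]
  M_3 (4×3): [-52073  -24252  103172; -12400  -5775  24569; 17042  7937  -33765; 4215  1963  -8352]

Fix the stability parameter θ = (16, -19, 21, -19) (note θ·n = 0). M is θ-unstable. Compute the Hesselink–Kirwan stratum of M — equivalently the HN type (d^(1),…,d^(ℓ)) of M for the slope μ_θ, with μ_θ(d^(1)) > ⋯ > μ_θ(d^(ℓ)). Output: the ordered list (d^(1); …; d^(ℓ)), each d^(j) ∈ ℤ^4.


Via rank(M_{q-1}∘⋯∘M_p): M ≅ I[1,1], I[1,4], I[3,4]^2, I[4,4].
μ_θ-semistable layers: μ^(1)=16; μ^(2)=1; μ^(3)=-3/2; μ^(4)=-19

((1, 0, 0, 0); (0, 0, 3, 3); (1, 1, 0, 0); (0, 0, 0, 1))


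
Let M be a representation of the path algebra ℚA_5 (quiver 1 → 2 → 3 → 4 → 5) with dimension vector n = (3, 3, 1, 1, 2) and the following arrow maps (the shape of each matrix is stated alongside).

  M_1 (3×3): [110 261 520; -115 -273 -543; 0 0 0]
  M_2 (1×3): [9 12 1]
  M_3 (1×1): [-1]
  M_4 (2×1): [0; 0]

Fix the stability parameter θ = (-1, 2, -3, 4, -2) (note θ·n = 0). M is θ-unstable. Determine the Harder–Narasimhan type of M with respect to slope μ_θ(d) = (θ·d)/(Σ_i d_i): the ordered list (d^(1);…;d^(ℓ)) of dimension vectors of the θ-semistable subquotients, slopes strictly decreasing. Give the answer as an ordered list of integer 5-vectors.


Barcode: M ≅ I[1,1], I[1,2], I[1,4], I[2,2], I[5,5]^2. HN layers by μ_θ (5 steps, strictly decreasing):
  μ^(1)=4; μ^(2)=2; μ^(3)=-1/2; μ^(4)=-1; μ^(5)=-2

((0, 0, 0, 1, 0); (0, 2, 0, 0, 0); (0, 1, 1, 0, 0); (3, 0, 0, 0, 0); (0, 0, 0, 0, 2))


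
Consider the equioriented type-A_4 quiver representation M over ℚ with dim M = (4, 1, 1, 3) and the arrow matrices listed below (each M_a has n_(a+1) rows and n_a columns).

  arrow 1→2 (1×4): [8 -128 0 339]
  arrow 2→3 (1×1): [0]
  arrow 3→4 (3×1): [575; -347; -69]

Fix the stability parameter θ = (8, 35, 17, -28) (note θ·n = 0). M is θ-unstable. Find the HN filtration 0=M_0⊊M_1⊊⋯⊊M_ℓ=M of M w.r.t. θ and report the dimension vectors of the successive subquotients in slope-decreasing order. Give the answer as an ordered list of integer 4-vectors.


Barcode: M ≅ I[1,1]^3, I[1,2], I[3,4], I[4,4]^2. HN layers by μ_θ (4 steps, strictly decreasing):
  μ^(1)=35; μ^(2)=8; μ^(3)=-11/2; μ^(4)=-28

((0, 1, 0, 0); (4, 0, 0, 0); (0, 0, 1, 1); (0, 0, 0, 2))


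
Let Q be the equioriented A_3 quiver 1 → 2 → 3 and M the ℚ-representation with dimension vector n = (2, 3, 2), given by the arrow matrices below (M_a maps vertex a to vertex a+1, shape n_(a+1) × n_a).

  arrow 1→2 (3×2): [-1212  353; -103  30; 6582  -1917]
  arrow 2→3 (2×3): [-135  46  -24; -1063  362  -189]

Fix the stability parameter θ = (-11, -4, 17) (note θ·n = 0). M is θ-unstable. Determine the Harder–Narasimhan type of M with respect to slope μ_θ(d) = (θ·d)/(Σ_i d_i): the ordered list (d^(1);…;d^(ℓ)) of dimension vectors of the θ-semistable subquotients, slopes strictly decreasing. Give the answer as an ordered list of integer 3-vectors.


Interval decomposition of M: I[1,3]^2, I[2,2].
HN type (ℓ=3): μ^(1)=17; μ^(2)=-4; μ^(3)=-11

((0, 0, 2); (0, 3, 0); (2, 0, 0))


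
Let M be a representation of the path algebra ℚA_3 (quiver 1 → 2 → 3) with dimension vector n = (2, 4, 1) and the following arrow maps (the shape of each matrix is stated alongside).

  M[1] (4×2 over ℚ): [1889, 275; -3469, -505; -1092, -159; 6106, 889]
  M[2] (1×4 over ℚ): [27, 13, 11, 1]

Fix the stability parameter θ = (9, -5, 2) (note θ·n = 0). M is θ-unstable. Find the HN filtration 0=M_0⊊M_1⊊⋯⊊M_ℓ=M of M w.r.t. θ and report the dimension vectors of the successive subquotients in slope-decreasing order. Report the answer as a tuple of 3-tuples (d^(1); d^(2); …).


Barcode: M ≅ I[1,2]^2, I[2,2], I[2,3]. HN layers by μ_θ (2 steps, strictly decreasing):
  μ^(1)=2; μ^(2)=-5

((2, 2, 1); (0, 2, 0))


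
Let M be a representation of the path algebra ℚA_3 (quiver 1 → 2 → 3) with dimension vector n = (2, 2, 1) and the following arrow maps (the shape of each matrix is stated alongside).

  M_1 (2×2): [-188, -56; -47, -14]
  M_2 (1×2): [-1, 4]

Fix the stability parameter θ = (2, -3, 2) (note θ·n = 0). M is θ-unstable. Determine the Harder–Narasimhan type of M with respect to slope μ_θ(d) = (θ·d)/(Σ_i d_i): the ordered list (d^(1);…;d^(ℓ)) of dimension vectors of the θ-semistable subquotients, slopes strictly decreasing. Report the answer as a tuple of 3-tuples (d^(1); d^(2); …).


Via rank(M_{q-1}∘⋯∘M_p): M ≅ I[1,1], I[1,2], I[2,3].
μ_θ-semistable layers: μ^(1)=2; μ^(2)=-1/2; μ^(3)=-3

((1, 0, 1); (1, 1, 0); (0, 1, 0))
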